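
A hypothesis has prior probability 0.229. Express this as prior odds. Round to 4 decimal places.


Odds = P(H) / P(not H) = 0.229 / 0.771
= 0.297

0.297


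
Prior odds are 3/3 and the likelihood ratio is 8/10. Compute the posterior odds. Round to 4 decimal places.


Posterior odds = prior odds * likelihood ratio
= (3/3) * (8/10)
= 24 / 30
= 0.8

0.8


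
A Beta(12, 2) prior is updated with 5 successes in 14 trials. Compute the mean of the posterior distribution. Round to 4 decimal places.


After update: Beta(17, 11)
Mean = 17 / (17 + 11) = 17 / 28
= 0.6071

0.6071


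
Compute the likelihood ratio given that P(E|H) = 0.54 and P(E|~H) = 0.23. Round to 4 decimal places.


LR = P(E|H) / P(E|~H)
= 0.54 / 0.23 = 2.3478

2.3478


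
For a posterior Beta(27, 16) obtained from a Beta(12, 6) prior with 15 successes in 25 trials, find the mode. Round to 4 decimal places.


Mode = (alpha - 1) / (alpha + beta - 2)
= 26 / 41
= 0.6341

0.6341


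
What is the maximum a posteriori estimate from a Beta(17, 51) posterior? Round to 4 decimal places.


The MAP estimate equals the mode of the distribution.
Mode of Beta(a,b) = (a-1)/(a+b-2)
= 16/66
= 0.2424

0.2424


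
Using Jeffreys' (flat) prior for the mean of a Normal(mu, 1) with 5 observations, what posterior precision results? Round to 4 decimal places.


Flat prior means prior precision is 0.
Posterior precision = n / sigma^2 = 5/1 = 5.0

5.0


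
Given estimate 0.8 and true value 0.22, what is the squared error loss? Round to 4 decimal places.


Squared error = (estimate - true)^2
Difference = 0.58
Loss = 0.58^2 = 0.3364

0.3364


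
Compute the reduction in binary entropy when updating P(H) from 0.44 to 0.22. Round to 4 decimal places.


H_before = -p*log2(p) - (1-p)*log2(1-p) for p=0.44: 0.9896
H_after for p=0.22: 0.7602
Reduction = 0.9896 - 0.7602 = 0.2294

0.2294


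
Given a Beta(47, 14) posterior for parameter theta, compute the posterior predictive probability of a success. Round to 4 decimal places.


For a Beta-Bernoulli model, the predictive probability is the mean:
P(success) = 47/(47+14) = 47/61 = 0.7705

0.7705


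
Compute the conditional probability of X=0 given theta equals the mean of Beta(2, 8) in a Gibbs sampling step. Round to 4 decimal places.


Mean of Beta(2, 8) = 0.2
P(X=0 | theta=0.2) = 0.8

0.8


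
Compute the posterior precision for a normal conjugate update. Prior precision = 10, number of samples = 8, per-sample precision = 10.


tau_post = tau_0 + n * tau
= 10 + 8 * 10 = 90

90


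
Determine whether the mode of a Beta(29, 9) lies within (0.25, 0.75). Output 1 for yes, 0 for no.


First find the mode: (a-1)/(a+b-2) = 0.7778
Is 0.7778 in (0.25, 0.75)? 0

0


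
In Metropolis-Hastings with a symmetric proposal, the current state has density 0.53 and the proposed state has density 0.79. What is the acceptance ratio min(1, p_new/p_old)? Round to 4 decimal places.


Ratio = p_new / p_old = 0.79 / 0.53 = 1.4906
Acceptance = min(1, 1.4906) = 1.0

1.0


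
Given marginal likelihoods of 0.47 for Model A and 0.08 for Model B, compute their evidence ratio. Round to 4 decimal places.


Ratio = ML(A) / ML(B) = 0.47/0.08
= 5.875

5.875


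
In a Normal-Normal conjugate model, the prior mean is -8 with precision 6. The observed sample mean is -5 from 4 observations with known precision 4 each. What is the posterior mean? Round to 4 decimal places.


Posterior precision = tau0 + n*tau = 6 + 4*4 = 22
Posterior mean = (tau0*mu0 + n*tau*xbar) / posterior_precision
= (6*-8 + 4*4*-5) / 22
= -128 / 22 = -5.8182

-5.8182


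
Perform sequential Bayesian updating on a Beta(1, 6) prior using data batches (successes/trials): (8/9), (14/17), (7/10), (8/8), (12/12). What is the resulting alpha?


Accumulate successes: 49
Posterior alpha = prior alpha + sum of successes
= 1 + 49 = 50

50


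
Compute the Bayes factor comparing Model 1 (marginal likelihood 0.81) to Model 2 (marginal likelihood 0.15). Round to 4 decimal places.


BF12 = marginal likelihood of M1 / marginal likelihood of M2
= 0.81/0.15
= 5.4

5.4


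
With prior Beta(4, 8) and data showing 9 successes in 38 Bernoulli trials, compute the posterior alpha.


Conjugate update: alpha_posterior = alpha_prior + k
= 4 + 9 = 13

13


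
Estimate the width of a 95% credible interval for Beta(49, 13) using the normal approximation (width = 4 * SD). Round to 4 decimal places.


For Beta(a,b): Var = ab/((a+b)^2(a+b+1))
Var = 0.0026, SD = 0.0513
Approximate 95% CI width = 4 * 0.0513 = 0.2051

0.2051


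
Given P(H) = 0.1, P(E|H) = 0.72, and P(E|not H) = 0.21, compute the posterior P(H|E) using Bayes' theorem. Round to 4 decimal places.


By Bayes' theorem: P(H|E) = P(E|H)*P(H) / P(E)
P(E) = P(E|H)*P(H) + P(E|not H)*P(not H)
P(E) = 0.72*0.1 + 0.21*0.9 = 0.261
P(H|E) = 0.72*0.1 / 0.261 = 0.2759

0.2759


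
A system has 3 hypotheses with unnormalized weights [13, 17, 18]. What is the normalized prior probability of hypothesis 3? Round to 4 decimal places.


The normalized prior is the weight divided by the total.
Total weight = 48
P(H3) = 18 / 48 = 0.375

0.375


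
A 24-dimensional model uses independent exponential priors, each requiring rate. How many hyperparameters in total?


Per parameter: 1 (rate).
Total = 24 * 1 = 24

24


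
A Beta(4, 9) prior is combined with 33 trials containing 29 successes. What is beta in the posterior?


In conjugate updating:
beta_posterior = beta_prior + (n - k)
= 9 + (33 - 29)
= 9 + 4 = 13

13


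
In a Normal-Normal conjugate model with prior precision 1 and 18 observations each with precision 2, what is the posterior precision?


Posterior precision = prior precision + n * observation precision
= 1 + 18 * 2
= 1 + 36 = 37

37


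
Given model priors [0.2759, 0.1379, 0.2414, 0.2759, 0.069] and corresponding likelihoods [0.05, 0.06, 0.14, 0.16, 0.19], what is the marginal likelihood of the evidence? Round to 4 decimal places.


P(E) = sum_i P(M_i) P(E|M_i)
= 0.0138 + 0.0083 + 0.0338 + 0.0441 + 0.0131
= 0.1131

0.1131


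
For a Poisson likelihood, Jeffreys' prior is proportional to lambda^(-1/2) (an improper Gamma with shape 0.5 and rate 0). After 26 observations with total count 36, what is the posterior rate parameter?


Jeffreys' prior for Poisson is proportional to lambda^(-1/2).
Posterior is Gamma(0.5 + S, 0 + n) = Gamma(0.5 + 36, 26).
Posterior rate = 0 + n = 26

26.0


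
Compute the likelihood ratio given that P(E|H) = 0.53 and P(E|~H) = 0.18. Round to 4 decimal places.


LR = P(E|H) / P(E|~H)
= 0.53 / 0.18 = 2.9444

2.9444


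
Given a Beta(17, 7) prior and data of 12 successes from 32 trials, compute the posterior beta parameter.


Number of failures = 32 - 12 = 20
Posterior beta = 7 + 20 = 27

27


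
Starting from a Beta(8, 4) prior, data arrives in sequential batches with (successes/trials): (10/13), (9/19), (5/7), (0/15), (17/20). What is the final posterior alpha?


In sequential Bayesian updating, we sum all successes.
Total successes = 41
Final alpha = 8 + 41 = 49

49


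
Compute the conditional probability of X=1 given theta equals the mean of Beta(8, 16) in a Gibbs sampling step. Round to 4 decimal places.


Mean of Beta(8, 16) = 0.3333
P(X=1 | theta=0.3333) = 0.3333

0.3333


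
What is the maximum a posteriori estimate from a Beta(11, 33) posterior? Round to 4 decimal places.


The MAP estimate equals the mode of the distribution.
Mode of Beta(a,b) = (a-1)/(a+b-2)
= 10/42
= 0.2381

0.2381


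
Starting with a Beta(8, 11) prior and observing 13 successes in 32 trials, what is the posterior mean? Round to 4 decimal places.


Posterior parameters: alpha = 8 + 13 = 21
beta = 11 + 19 = 30
Posterior mean = alpha / (alpha + beta) = 21 / 51
= 0.4118

0.4118


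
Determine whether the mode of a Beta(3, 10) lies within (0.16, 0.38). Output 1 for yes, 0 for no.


First find the mode: (a-1)/(a+b-2) = 0.1818
Is 0.1818 in (0.16, 0.38)? 1

1


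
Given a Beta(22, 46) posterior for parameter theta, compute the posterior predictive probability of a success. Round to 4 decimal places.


For a Beta-Bernoulli model, the predictive probability is the mean:
P(success) = 22/(22+46) = 22/68 = 0.3235

0.3235


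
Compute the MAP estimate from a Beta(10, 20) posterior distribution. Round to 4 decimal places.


MAP = mode of Beta distribution
= (alpha - 1)/(alpha + beta - 2)
= (10-1)/(10+20-2)
= 9/28 = 0.3214

0.3214


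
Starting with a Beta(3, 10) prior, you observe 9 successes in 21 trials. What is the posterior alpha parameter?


For a Beta-Binomial conjugate model:
Posterior alpha = prior alpha + number of successes
= 3 + 9 = 12

12


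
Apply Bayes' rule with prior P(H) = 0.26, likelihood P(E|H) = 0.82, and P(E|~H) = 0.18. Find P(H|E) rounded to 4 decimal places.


Step 1: Compute marginal P(E) = P(E|H)P(H) + P(E|~H)P(~H)
= 0.82*0.26 + 0.18*0.74 = 0.3464
Step 2: P(H|E) = P(E|H)P(H)/P(E) = 0.2132/0.3464
= 0.6155

0.6155


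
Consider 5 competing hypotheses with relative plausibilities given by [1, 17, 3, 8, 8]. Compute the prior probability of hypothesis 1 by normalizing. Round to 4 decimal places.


Sum of weights = 1 + 17 + 3 + 8 + 8 = 37
Normalized prior for H1 = 1 / 37
= 0.027

0.027


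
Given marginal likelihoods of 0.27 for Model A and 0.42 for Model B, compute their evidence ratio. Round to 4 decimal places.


Ratio = ML(A) / ML(B) = 0.27/0.42
= 0.6429

0.6429


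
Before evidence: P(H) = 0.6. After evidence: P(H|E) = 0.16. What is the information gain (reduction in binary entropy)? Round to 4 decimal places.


Prior entropy = 0.971
Posterior entropy = 0.6343
Information gain = 0.971 - 0.6343 = 0.3366

0.3366


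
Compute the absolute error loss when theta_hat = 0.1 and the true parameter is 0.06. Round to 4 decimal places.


L = |theta_hat - theta_true|
= |0.1 - 0.06| = 0.04

0.04


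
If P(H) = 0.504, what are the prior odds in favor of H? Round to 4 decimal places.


Prior odds = P(H) / (1 - P(H))
= 0.504 / 0.496
= 1.0161

1.0161


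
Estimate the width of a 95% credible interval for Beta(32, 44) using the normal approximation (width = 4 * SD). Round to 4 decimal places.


For Beta(a,b): Var = ab/((a+b)^2(a+b+1))
Var = 0.0032, SD = 0.0563
Approximate 95% CI width = 4 * 0.0563 = 0.2251

0.2251


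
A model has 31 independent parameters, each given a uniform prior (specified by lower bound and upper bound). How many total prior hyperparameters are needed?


Each uniform prior needs 2 hyperparameters (lower bound and upper bound).
Total = 2 * 31 = 62

62


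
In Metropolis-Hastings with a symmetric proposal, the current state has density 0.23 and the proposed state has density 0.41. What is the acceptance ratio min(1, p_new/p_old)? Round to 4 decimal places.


Ratio = p_new / p_old = 0.41 / 0.23 = 1.7826
Acceptance = min(1, 1.7826) = 1.0

1.0


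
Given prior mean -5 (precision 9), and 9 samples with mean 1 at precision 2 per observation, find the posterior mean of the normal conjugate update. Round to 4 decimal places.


The posterior mean is a precision-weighted average of prior and data.
Post. prec. = 9 + 18 = 27
Post. mean = (-45 + 18)/27 = -27/27 = -1.0

-1.0


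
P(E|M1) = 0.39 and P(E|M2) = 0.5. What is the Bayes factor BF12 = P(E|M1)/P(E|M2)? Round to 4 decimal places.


Bayes factor BF12 = P(E|M1) / P(E|M2)
= 0.39 / 0.5
= 0.78

0.78


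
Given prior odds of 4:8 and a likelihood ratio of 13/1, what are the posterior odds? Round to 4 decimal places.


Posterior odds = prior odds * LR
Prior odds = 4/8 = 0.5
LR = 13/1 = 13.0
Posterior odds = 0.5 * 13.0 = 6.5

6.5


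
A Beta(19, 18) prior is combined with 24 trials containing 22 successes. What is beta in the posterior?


In conjugate updating:
beta_posterior = beta_prior + (n - k)
= 18 + (24 - 22)
= 18 + 2 = 20

20


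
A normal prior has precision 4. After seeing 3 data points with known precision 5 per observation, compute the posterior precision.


In the conjugate normal model, precisions add:
tau_posterior = tau_prior + n * tau_data
= 4 + 3*5 = 19

19


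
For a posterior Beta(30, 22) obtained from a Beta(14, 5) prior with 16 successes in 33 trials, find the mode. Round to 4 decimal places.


Mode = (alpha - 1) / (alpha + beta - 2)
= 29 / 50
= 0.58

0.58


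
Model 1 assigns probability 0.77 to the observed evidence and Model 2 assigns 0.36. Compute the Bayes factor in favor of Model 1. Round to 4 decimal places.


BF = P(data|M1) / P(data|M2)
= 0.77 / 0.36 = 2.1389

2.1389


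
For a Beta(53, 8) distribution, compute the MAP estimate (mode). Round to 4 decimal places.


MAP = mode = (a-1)/(a+b-2)
= (53-1)/(53+8-2)
= 52/59 = 0.8814

0.8814


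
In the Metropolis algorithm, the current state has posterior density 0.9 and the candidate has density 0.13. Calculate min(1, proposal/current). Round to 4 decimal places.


Ratio = 0.13/0.9 = 0.1444
Acceptance probability = min(1, 0.1444)
= 0.1444

0.1444


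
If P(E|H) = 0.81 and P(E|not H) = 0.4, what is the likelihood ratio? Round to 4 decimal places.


Likelihood ratio = P(E|H) / P(E|not H)
= 0.81 / 0.4
= 2.025

2.025


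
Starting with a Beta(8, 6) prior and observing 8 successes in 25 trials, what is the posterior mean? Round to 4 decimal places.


Posterior parameters: alpha = 8 + 8 = 16
beta = 6 + 17 = 23
Posterior mean = alpha / (alpha + beta) = 16 / 39
= 0.4103

0.4103


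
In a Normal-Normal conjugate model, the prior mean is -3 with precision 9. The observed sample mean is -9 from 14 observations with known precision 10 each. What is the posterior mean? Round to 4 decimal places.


Posterior precision = tau0 + n*tau = 9 + 14*10 = 149
Posterior mean = (tau0*mu0 + n*tau*xbar) / posterior_precision
= (9*-3 + 14*10*-9) / 149
= -1287 / 149 = -8.6376

-8.6376


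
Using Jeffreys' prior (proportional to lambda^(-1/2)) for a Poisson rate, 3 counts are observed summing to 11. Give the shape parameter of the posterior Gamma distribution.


Conjugate update: Gamma(prior_shape + S, prior_rate + n).
Prior shape = 0.5, prior rate = 0.
Posterior shape = 0.5 + S = 0.5 + 11 = 11.5

11.5


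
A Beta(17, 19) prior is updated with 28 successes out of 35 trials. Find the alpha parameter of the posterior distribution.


In the Beta-Binomial conjugate update:
alpha_post = alpha_prior + successes
= 17 + 28
= 45

45


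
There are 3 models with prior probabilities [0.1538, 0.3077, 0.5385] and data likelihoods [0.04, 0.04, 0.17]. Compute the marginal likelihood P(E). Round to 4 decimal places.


P(E) = sum over models of P(M_i) * P(E|M_i)
= 0.1538*0.04 + 0.3077*0.04 + 0.5385*0.17
= 0.11

0.11


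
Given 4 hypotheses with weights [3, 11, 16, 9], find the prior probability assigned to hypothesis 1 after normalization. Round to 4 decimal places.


To normalize, divide each weight by the sum of all weights.
Sum = 39
Prior(H1) = 3/39 = 0.0769

0.0769


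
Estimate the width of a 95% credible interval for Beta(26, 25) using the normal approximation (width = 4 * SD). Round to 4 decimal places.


For Beta(a,b): Var = ab/((a+b)^2(a+b+1))
Var = 0.0048, SD = 0.0693
Approximate 95% CI width = 4 * 0.0693 = 0.2773

0.2773


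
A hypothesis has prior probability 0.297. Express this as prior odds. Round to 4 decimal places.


Odds = P(H) / P(not H) = 0.297 / 0.703
= 0.4225

0.4225


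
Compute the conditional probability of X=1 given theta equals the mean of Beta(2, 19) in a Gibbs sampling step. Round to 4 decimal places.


Mean of Beta(2, 19) = 0.0952
P(X=1 | theta=0.0952) = 0.0952

0.0952


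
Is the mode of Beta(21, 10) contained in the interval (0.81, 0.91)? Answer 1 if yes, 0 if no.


Mode = (a-1)/(a+b-2) = 20/29 = 0.6897
Interval: (0.81, 0.91)
Contains mode? 0

0


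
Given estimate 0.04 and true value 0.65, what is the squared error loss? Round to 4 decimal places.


Squared error = (estimate - true)^2
Difference = -0.61
Loss = -0.61^2 = 0.3721

0.3721


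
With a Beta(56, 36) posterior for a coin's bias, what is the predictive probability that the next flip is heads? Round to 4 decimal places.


The predictive probability equals the posterior mean.
P(next = heads) = alpha / (alpha + beta)
= 56 / 92 = 0.6087

0.6087


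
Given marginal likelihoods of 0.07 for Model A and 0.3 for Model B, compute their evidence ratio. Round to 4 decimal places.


Ratio = ML(A) / ML(B) = 0.07/0.3
= 0.2333

0.2333


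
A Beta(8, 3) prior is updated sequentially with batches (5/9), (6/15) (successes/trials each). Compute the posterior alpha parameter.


Sequential conjugate updating is equivalent to a single batch update.
Total successes across all batches = 11
alpha_posterior = alpha_prior + total_successes = 8 + 11
= 19

19


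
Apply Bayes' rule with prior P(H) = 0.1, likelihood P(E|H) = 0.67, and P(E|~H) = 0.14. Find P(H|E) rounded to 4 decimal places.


Step 1: Compute marginal P(E) = P(E|H)P(H) + P(E|~H)P(~H)
= 0.67*0.1 + 0.14*0.9 = 0.193
Step 2: P(H|E) = P(E|H)P(H)/P(E) = 0.067/0.193
= 0.3472

0.3472


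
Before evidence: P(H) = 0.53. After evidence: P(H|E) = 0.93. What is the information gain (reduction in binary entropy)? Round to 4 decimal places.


Prior entropy = 0.9974
Posterior entropy = 0.3659
Information gain = 0.9974 - 0.3659 = 0.6315

0.6315


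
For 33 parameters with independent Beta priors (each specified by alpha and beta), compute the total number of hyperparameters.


A Beta prior has 2 hyperparameters per parameter.
Total = 33 * 2 = 66

66


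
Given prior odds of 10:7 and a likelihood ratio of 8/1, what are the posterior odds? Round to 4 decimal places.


Posterior odds = prior odds * LR
Prior odds = 10/7 = 1.4286
LR = 8/1 = 8.0
Posterior odds = 1.4286 * 8.0 = 11.4286

11.4286


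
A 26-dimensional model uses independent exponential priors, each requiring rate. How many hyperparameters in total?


Per parameter: 1 (rate).
Total = 26 * 1 = 26

26


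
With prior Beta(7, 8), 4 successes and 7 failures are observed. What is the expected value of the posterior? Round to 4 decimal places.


Posterior = Beta(11, 15)
E[theta] = alpha/(alpha+beta)
= 11/26 = 0.4231

0.4231


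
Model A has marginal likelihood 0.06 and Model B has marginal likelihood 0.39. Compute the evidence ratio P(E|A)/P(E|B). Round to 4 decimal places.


Evidence ratio = P(E|A) / P(E|B)
= 0.06 / 0.39
= 0.1538

0.1538


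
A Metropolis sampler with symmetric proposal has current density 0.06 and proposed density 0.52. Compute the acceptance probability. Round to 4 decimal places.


For symmetric proposals, acceptance = min(1, pi(x*)/pi(x))
= min(1, 0.52/0.06)
= min(1, 8.6667) = 1.0

1.0


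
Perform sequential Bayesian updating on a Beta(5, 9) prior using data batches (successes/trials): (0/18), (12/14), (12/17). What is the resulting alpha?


Accumulate successes: 24
Posterior alpha = prior alpha + sum of successes
= 5 + 24 = 29

29


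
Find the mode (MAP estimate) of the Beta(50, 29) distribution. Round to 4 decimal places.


For Beta(a,b) with a,b > 1:
Mode = (a-1)/(a+b-2) = (50-1)/(79-2)
= 49/77 = 0.6364

0.6364


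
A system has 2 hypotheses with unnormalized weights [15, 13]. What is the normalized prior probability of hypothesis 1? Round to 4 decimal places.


The normalized prior is the weight divided by the total.
Total weight = 28
P(H1) = 15 / 28 = 0.5357

0.5357


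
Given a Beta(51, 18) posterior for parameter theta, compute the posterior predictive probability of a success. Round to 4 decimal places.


For a Beta-Bernoulli model, the predictive probability is the mean:
P(success) = 51/(51+18) = 51/69 = 0.7391

0.7391


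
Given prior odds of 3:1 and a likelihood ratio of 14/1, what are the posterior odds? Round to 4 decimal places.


Posterior odds = prior odds * LR
Prior odds = 3/1 = 3.0
LR = 14/1 = 14.0
Posterior odds = 3.0 * 14.0 = 42.0

42.0


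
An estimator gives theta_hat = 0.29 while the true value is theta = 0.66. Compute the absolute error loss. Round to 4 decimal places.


The absolute error loss is |theta_hat - theta|
= |0.29 - 0.66|
= 0.37

0.37


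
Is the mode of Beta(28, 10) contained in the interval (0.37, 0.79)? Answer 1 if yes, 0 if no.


Mode = (a-1)/(a+b-2) = 27/36 = 0.75
Interval: (0.37, 0.79)
Contains mode? 1

1


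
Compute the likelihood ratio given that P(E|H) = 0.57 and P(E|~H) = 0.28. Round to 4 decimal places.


LR = P(E|H) / P(E|~H)
= 0.57 / 0.28 = 2.0357

2.0357


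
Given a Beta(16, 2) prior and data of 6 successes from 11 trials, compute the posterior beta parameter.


Number of failures = 11 - 6 = 5
Posterior beta = 2 + 5 = 7

7


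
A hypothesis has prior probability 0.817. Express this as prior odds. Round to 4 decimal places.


Odds = P(H) / P(not H) = 0.817 / 0.183
= 4.4645

4.4645


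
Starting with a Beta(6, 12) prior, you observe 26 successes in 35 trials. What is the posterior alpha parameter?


For a Beta-Binomial conjugate model:
Posterior alpha = prior alpha + number of successes
= 6 + 26 = 32

32


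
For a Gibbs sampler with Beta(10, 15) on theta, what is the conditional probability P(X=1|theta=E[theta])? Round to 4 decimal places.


E[theta] = 10/(10+15) = 0.4
P(X=1|theta) = theta = 0.4

0.4


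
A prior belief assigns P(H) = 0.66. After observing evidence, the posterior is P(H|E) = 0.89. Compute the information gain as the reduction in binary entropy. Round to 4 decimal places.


H(prior) = -0.66*log2(0.66) - 0.34*log2(0.34)
= 0.9248
H(post) = -0.89*log2(0.89) - 0.11*log2(0.11)
= 0.4999
IG = 0.9248 - 0.4999 = 0.4249

0.4249


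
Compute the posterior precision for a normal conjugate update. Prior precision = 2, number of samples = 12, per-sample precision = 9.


tau_post = tau_0 + n * tau
= 2 + 12 * 9 = 110

110


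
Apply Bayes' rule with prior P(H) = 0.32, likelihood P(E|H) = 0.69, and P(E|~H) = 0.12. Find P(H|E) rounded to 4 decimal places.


Step 1: Compute marginal P(E) = P(E|H)P(H) + P(E|~H)P(~H)
= 0.69*0.32 + 0.12*0.68 = 0.3024
Step 2: P(H|E) = P(E|H)P(H)/P(E) = 0.2208/0.3024
= 0.7302

0.7302


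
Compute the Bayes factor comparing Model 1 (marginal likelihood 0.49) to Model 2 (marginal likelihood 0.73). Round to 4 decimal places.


BF12 = marginal likelihood of M1 / marginal likelihood of M2
= 0.49/0.73
= 0.6712

0.6712


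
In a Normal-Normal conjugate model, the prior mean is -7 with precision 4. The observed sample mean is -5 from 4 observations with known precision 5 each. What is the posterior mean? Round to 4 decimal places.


Posterior precision = tau0 + n*tau = 4 + 4*5 = 24
Posterior mean = (tau0*mu0 + n*tau*xbar) / posterior_precision
= (4*-7 + 4*5*-5) / 24
= -128 / 24 = -5.3333

-5.3333


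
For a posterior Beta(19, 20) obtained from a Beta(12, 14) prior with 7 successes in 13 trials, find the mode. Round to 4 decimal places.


Mode = (alpha - 1) / (alpha + beta - 2)
= 18 / 37
= 0.4865

0.4865


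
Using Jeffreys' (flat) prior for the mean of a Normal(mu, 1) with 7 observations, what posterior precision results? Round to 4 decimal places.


Flat prior means prior precision is 0.
Posterior precision = n / sigma^2 = 7/1 = 7.0

7.0


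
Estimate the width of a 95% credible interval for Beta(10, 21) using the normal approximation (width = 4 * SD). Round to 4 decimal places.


For Beta(a,b): Var = ab/((a+b)^2(a+b+1))
Var = 0.0068, SD = 0.0826
Approximate 95% CI width = 4 * 0.0826 = 0.3305

0.3305


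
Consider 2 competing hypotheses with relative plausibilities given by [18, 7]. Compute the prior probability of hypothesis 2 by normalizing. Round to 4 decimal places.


Sum of weights = 18 + 7 = 25
Normalized prior for H2 = 7 / 25
= 0.28

0.28


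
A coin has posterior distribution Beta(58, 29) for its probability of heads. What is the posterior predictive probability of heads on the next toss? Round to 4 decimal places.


Posterior predictive = E[theta] = alpha/(alpha+beta)
= 58/87
= 0.6667

0.6667


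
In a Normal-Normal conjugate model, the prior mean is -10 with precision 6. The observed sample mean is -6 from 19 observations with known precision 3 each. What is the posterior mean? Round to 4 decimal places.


Posterior precision = tau0 + n*tau = 6 + 19*3 = 63
Posterior mean = (tau0*mu0 + n*tau*xbar) / posterior_precision
= (6*-10 + 19*3*-6) / 63
= -402 / 63 = -6.381

-6.381


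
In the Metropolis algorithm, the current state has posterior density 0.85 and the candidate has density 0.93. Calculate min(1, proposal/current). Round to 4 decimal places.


Ratio = 0.93/0.85 = 1.0941
Acceptance probability = min(1, 1.0941)
= 1.0

1.0


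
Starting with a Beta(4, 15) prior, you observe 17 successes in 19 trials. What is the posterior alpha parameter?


For a Beta-Binomial conjugate model:
Posterior alpha = prior alpha + number of successes
= 4 + 17 = 21

21


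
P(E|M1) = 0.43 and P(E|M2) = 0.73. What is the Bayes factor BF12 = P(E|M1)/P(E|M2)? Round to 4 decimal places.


Bayes factor BF12 = P(E|M1) / P(E|M2)
= 0.43 / 0.73
= 0.589

0.589


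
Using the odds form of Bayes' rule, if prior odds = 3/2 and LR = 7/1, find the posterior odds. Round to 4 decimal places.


Bayes' rule in odds form: posterior odds = prior odds * LR
= (3 * 7) / (2 * 1)
= 21/2 = 10.5

10.5


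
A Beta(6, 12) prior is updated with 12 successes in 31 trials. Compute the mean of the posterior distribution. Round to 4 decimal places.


After update: Beta(18, 31)
Mean = 18 / (18 + 31) = 18 / 49
= 0.3673

0.3673


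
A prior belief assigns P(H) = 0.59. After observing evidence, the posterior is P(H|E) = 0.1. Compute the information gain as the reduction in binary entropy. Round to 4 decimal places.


H(prior) = -0.59*log2(0.59) - 0.41*log2(0.41)
= 0.9765
H(post) = -0.1*log2(0.1) - 0.9*log2(0.9)
= 0.469
IG = 0.9765 - 0.469 = 0.5075

0.5075


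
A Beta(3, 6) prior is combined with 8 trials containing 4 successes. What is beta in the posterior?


In conjugate updating:
beta_posterior = beta_prior + (n - k)
= 6 + (8 - 4)
= 6 + 4 = 10

10


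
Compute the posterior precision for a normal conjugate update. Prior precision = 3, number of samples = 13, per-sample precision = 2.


tau_post = tau_0 + n * tau
= 3 + 13 * 2 = 29

29


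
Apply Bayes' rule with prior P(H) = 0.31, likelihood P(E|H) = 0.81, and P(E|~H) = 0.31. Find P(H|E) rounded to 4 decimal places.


Step 1: Compute marginal P(E) = P(E|H)P(H) + P(E|~H)P(~H)
= 0.81*0.31 + 0.31*0.69 = 0.465
Step 2: P(H|E) = P(E|H)P(H)/P(E) = 0.2511/0.465
= 0.54

0.54


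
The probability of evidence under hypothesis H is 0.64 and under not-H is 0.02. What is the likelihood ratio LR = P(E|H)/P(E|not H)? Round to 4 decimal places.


LR = 0.64 / 0.02
= 32.0

32.0


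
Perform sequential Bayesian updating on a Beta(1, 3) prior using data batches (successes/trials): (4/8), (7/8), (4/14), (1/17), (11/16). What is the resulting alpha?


Accumulate successes: 27
Posterior alpha = prior alpha + sum of successes
= 1 + 27 = 28

28


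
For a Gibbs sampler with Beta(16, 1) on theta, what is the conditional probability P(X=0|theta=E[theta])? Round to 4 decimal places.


E[theta] = 16/(16+1) = 0.9412
P(X=0|theta) = 1 - theta = 0.0588

0.0588


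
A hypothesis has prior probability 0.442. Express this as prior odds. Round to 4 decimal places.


Odds = P(H) / P(not H) = 0.442 / 0.558
= 0.7921

0.7921


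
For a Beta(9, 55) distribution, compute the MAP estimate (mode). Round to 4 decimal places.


MAP = mode = (a-1)/(a+b-2)
= (9-1)/(9+55-2)
= 8/62 = 0.129

0.129


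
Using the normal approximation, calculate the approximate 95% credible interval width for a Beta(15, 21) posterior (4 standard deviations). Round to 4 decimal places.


Var(Beta) = 15*21/(36^2 * 37) = 0.0066
SD = 0.081
Width ~ 4*SD = 0.3242

0.3242


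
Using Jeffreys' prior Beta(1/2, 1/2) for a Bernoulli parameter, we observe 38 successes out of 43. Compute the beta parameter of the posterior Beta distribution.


Conjugate update: Beta(0.5 + k, 0.5 + n - k).
k = 38, n - k = 5
Posterior beta = 0.5 + (n - k) = 0.5 + 5 = 5.5

5.5


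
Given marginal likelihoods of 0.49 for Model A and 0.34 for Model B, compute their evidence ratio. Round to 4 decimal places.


Ratio = ML(A) / ML(B) = 0.49/0.34
= 1.4412

1.4412


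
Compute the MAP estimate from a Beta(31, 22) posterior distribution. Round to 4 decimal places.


MAP = mode of Beta distribution
= (alpha - 1)/(alpha + beta - 2)
= (31-1)/(31+22-2)
= 30/51 = 0.5882

0.5882


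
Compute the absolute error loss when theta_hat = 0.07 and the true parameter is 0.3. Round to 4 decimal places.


L = |theta_hat - theta_true|
= |0.07 - 0.3| = 0.23

0.23


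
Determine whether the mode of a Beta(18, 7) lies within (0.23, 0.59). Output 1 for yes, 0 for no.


First find the mode: (a-1)/(a+b-2) = 0.7391
Is 0.7391 in (0.23, 0.59)? 0

0


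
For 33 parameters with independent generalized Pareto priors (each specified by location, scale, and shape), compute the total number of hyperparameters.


A generalized Pareto prior has 3 hyperparameters per parameter.
Total = 33 * 3 = 99

99


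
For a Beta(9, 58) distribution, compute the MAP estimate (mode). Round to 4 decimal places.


MAP = mode = (a-1)/(a+b-2)
= (9-1)/(9+58-2)
= 8/65 = 0.1231

0.1231


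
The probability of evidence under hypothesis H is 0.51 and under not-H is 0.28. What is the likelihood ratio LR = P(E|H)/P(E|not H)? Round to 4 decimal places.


LR = 0.51 / 0.28
= 1.8214

1.8214


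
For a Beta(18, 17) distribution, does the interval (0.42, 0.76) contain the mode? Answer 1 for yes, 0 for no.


Mode of Beta(a,b) = (a-1)/(a+b-2)
= (18-1)/(18+17-2) = 0.5152
Check: 0.42 <= 0.5152 <= 0.76?
Result: 1

1


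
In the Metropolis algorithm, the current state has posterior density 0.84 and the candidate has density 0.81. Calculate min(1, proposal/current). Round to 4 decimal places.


Ratio = 0.81/0.84 = 0.9643
Acceptance probability = min(1, 0.9643)
= 0.9643

0.9643


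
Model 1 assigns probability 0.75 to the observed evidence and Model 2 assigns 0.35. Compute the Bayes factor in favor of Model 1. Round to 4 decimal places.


BF = P(data|M1) / P(data|M2)
= 0.75 / 0.35 = 2.1429

2.1429


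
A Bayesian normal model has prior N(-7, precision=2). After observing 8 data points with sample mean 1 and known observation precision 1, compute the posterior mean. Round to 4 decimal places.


Posterior mean = (prior_precision * prior_mean + n * data_precision * data_mean) / (prior_precision + n * data_precision)
Numerator = 2*-7 + 8*1*1 = -6
Denominator = 2 + 8*1 = 10
Posterior mean = -0.6

-0.6


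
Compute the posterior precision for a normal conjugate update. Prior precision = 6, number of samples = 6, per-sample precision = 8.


tau_post = tau_0 + n * tau
= 6 + 6 * 8 = 54

54


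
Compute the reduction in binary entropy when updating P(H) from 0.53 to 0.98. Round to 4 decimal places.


H_before = -p*log2(p) - (1-p)*log2(1-p) for p=0.53: 0.9974
H_after for p=0.98: 0.1414
Reduction = 0.9974 - 0.1414 = 0.856

0.856


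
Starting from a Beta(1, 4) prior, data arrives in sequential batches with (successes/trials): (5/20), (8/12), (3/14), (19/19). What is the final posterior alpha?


In sequential Bayesian updating, we sum all successes.
Total successes = 35
Final alpha = 1 + 35 = 36

36


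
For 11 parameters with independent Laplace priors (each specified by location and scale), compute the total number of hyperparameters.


A Laplace prior has 2 hyperparameters per parameter.
Total = 11 * 2 = 22

22


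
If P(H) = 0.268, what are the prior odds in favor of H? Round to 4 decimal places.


Prior odds = P(H) / (1 - P(H))
= 0.268 / 0.732
= 0.3661

0.3661


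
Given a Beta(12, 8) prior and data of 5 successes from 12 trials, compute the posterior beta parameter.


Number of failures = 12 - 5 = 7
Posterior beta = 8 + 7 = 15

15


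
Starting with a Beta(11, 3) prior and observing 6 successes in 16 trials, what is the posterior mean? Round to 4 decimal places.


Posterior parameters: alpha = 11 + 6 = 17
beta = 3 + 10 = 13
Posterior mean = alpha / (alpha + beta) = 17 / 30
= 0.5667

0.5667


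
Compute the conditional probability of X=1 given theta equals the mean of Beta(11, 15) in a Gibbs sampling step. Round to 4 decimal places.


Mean of Beta(11, 15) = 0.4231
P(X=1 | theta=0.4231) = 0.4231

0.4231


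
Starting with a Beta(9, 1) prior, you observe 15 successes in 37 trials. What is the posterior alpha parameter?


For a Beta-Binomial conjugate model:
Posterior alpha = prior alpha + number of successes
= 9 + 15 = 24

24


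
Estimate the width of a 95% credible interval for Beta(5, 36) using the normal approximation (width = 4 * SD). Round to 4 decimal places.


For Beta(a,b): Var = ab/((a+b)^2(a+b+1))
Var = 0.0025, SD = 0.0505
Approximate 95% CI width = 4 * 0.0505 = 0.202

0.202


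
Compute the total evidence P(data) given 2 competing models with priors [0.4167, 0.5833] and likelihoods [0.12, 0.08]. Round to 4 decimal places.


Marginal likelihood = sum P(model_i) * P(data|model_i)
Model 1: 0.4167 * 0.12 = 0.05
Model 2: 0.5833 * 0.08 = 0.0467
Total = 0.0967

0.0967


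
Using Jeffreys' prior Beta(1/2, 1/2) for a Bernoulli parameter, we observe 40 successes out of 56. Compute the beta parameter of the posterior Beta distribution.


Conjugate update: Beta(0.5 + k, 0.5 + n - k).
k = 40, n - k = 16
Posterior beta = 0.5 + (n - k) = 0.5 + 16 = 16.5

16.5


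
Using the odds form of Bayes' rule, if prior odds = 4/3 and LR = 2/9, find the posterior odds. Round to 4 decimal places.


Bayes' rule in odds form: posterior odds = prior odds * LR
= (4 * 2) / (3 * 9)
= 8/27 = 0.2963

0.2963


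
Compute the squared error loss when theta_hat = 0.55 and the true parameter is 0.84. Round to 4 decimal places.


L = (theta_hat - theta_true)^2
= (0.55 - 0.84)^2
= -0.29^2 = 0.0841

0.0841


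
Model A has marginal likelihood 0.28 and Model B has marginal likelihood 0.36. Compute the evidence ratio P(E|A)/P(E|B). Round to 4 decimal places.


Evidence ratio = P(E|A) / P(E|B)
= 0.28 / 0.36
= 0.7778

0.7778


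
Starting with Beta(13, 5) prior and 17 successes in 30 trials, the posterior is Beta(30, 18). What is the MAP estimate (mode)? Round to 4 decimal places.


The mode of Beta(a, b) when a > 1 and b > 1 is (a-1)/(a+b-2)
= (30 - 1) / (30 + 18 - 2)
= 29 / 46
= 0.6304

0.6304


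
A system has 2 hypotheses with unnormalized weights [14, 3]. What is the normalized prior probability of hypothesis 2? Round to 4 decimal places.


The normalized prior is the weight divided by the total.
Total weight = 17
P(H2) = 3 / 17 = 0.1765

0.1765


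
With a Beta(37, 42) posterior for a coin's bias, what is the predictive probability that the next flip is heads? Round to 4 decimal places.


The predictive probability equals the posterior mean.
P(next = heads) = alpha / (alpha + beta)
= 37 / 79 = 0.4684

0.4684


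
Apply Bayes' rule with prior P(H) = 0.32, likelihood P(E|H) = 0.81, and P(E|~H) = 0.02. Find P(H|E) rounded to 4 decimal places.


Step 1: Compute marginal P(E) = P(E|H)P(H) + P(E|~H)P(~H)
= 0.81*0.32 + 0.02*0.68 = 0.2728
Step 2: P(H|E) = P(E|H)P(H)/P(E) = 0.2592/0.2728
= 0.9501

0.9501


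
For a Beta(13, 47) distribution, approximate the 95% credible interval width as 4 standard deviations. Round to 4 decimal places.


Variance of Beta(a,b) = ab / ((a+b)^2 * (a+b+1))
= 13*47 / ((60)^2 * 61)
= 0.0028
SD = sqrt(0.0028) = 0.0527
Width = 4 * SD = 0.211

0.211


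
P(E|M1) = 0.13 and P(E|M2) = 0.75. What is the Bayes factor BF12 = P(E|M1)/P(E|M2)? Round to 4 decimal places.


Bayes factor BF12 = P(E|M1) / P(E|M2)
= 0.13 / 0.75
= 0.1733

0.1733


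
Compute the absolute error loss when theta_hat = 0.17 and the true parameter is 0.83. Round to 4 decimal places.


L = |theta_hat - theta_true|
= |0.17 - 0.83| = 0.66

0.66


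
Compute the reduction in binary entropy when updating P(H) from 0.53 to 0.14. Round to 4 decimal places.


H_before = -p*log2(p) - (1-p)*log2(1-p) for p=0.53: 0.9974
H_after for p=0.14: 0.5842
Reduction = 0.9974 - 0.5842 = 0.4132

0.4132


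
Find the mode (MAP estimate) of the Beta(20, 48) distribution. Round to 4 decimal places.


For Beta(a,b) with a,b > 1:
Mode = (a-1)/(a+b-2) = (20-1)/(68-2)
= 19/66 = 0.2879

0.2879


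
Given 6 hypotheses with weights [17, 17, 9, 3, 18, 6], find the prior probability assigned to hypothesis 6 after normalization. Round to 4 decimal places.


To normalize, divide each weight by the sum of all weights.
Sum = 70
Prior(H6) = 6/70 = 0.0857

0.0857


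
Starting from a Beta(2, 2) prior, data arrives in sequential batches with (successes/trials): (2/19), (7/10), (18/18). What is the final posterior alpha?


In sequential Bayesian updating, we sum all successes.
Total successes = 27
Final alpha = 2 + 27 = 29

29


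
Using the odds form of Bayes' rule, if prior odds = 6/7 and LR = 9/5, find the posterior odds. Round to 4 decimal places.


Bayes' rule in odds form: posterior odds = prior odds * LR
= (6 * 9) / (7 * 5)
= 54/35 = 1.5429

1.5429


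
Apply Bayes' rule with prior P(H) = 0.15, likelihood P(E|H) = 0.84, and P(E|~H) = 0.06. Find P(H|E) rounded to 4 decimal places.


Step 1: Compute marginal P(E) = P(E|H)P(H) + P(E|~H)P(~H)
= 0.84*0.15 + 0.06*0.85 = 0.177
Step 2: P(H|E) = P(E|H)P(H)/P(E) = 0.126/0.177
= 0.7119

0.7119


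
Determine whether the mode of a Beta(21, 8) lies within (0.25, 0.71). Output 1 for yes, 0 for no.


First find the mode: (a-1)/(a+b-2) = 0.7407
Is 0.7407 in (0.25, 0.71)? 0

0


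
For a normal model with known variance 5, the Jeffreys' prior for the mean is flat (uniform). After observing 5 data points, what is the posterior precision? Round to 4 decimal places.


Jeffreys' prior for normal mean (known variance) is flat.
Prior precision = 0.
Posterior precision = prior_prec + n/sigma^2 = 0 + 5/5
= 1.0

1.0


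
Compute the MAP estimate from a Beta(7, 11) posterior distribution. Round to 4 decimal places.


MAP = mode of Beta distribution
= (alpha - 1)/(alpha + beta - 2)
= (7-1)/(7+11-2)
= 6/16 = 0.375

0.375


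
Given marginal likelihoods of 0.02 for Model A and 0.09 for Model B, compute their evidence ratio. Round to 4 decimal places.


Ratio = ML(A) / ML(B) = 0.02/0.09
= 0.2222

0.2222


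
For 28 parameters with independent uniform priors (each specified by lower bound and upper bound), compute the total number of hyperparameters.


A uniform prior has 2 hyperparameters per parameter.
Total = 28 * 2 = 56

56


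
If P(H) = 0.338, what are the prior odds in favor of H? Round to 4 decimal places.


Prior odds = P(H) / (1 - P(H))
= 0.338 / 0.662
= 0.5106

0.5106


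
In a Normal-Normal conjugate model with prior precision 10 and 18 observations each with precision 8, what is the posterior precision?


Posterior precision = prior precision + n * observation precision
= 10 + 18 * 8
= 10 + 144 = 154

154


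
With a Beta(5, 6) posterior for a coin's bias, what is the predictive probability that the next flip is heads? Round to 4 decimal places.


The predictive probability equals the posterior mean.
P(next = heads) = alpha / (alpha + beta)
= 5 / 11 = 0.4545

0.4545


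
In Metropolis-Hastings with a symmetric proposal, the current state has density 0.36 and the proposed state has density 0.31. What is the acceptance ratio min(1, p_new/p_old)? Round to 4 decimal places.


Ratio = p_new / p_old = 0.31 / 0.36 = 0.8611
Acceptance = min(1, 0.8611) = 0.8611

0.8611
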